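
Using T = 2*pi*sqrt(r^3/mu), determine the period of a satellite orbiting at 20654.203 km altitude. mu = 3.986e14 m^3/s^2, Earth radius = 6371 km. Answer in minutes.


r = 27025.2030 km = 2.7025203e+07 m
T = 2*pi*sqrt(r^3/mu) = 2*pi*sqrt(1.973817e+22 / 3.986e14)
T = 44214.4949 s = 736.9082 min

736.9082 minutes


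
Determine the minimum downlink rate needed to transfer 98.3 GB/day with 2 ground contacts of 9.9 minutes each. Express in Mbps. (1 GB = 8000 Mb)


total contact time = 2 * 9.9 * 60 = 1188.0000 s
data = 98.3 GB = 786400.0000 Mb
rate = 786400.0000 / 1188.0000 = 661.9529 Mbps

661.9529 Mbps


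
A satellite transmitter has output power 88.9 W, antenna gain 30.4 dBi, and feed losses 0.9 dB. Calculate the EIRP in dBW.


Pt = 88.9 W = 19.4890 dBW
EIRP = Pt_dBW + Gt - losses = 19.4890 + 30.4 - 0.9 = 48.9890 dBW

48.9890 dBW


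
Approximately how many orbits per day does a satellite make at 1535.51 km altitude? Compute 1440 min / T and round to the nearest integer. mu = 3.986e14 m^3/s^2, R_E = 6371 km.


r = 7.90651e+06 m
T = 2*pi*sqrt(r^3/mu) = 6996.6228 s = 116.6104 min
revs/day = 1440 / 116.6104 = 12.3488
Rounded: 12 revolutions per day

12 revolutions per day


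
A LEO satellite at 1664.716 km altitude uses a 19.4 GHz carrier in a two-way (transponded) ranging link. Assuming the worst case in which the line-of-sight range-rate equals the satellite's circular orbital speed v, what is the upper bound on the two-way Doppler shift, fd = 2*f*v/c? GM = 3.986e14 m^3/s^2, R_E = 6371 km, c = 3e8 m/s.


r = 8.035716e+06 m
v = sqrt(mu/r) = 7042.9784 m/s (worst-case radial velocity)
f = 19.4 GHz = 1.94e+10 Hz
fd = 2*f*v/c = 2*1.94e+10*7042.9784/3.0e+08
fd = 910891.8752 Hz

910891.8752 Hz


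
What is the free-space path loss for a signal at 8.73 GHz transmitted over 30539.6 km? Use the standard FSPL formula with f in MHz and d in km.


f = 8.73 GHz = 8730.0000 MHz
d = 30539.6 km
FSPL = 32.44 + 20*log10(8730.0000) + 20*log10(30539.6)
FSPL = 32.44 + 78.8203 + 89.6973
FSPL = 200.9576 dB

200.9576 dB


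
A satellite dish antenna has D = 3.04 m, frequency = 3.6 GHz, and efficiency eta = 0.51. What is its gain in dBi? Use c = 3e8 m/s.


lambda = c/f = 3e8 / 3.6e+09 = 0.08333333 m
G = eta*(pi*D/lambda)^2 = 0.51*(pi*3.04/0.08333333)^2
G = 6698.5311 (linear)
G = 10*log10(6698.5311) = 38.2598 dBi

38.2598 dBi


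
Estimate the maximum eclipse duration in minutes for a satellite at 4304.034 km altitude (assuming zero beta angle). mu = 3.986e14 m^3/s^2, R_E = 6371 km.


r = 10675.0340 km
T = 182.9422 min
Eclipse fraction = arcsin(R_E/r)/pi = arcsin(6371.0000/10675.0340)/pi
= arcsin(0.5968131)/pi = 0.2035666
Eclipse duration = 0.2035666 * 182.9422 = 37.2409 min

37.2409 minutes


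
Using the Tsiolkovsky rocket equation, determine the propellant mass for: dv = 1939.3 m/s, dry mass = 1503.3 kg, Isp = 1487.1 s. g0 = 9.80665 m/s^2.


ve = Isp * g0 = 1487.1 * 9.80665 = 14583.469215 m/s
mass ratio = exp(dv/ve) = exp(1939.3/14583.469215) = 1.14222639
m_prop = m_dry * (mr - 1) = 1503.3 * (1.14222639 - 1)
m_prop = 213.8089 kg

213.8089 kg


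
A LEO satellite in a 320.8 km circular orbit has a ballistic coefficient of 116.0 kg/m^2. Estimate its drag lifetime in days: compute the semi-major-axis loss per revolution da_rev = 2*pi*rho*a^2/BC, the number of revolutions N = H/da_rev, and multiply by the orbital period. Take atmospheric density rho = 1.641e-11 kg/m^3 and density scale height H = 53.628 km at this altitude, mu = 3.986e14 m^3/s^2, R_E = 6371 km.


a = R_E + alt = 6691.8000 km = 6.6918e+06 m
da_rev = 2*pi*rho*a^2/BC = 2*pi*1.641e-11*(6.6918e+06)^2/116.0 = 39.803051 m per revolution
N = H/da_rev = 53628.0000 m / 39.803051 m = 1347.3339 revolutions
P = 2*pi*sqrt(a^3/mu) = 5447.8564 s
lifetime = N*P = 1347.3339 * 5447.8564 = 7.3400816e+06 s = 84.9546 days

84.9546 days


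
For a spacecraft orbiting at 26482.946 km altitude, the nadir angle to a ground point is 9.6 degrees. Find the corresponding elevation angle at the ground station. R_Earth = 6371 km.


r = R_E + alt = 32853.9460 km
Law of sines in the satellite / Earth-center / ground-point triangle:
  sin(nadir)/R_E = sin(90 + el)/r  =>  cos(el) = (r/R_E)*sin(nadir)
cos(el) = (32853.9460 / 6371.0000) * sin(9.6 deg) = 0.8599924
el = arccos(0.8599924) = 30.6843 deg
(Earth-central angle = 90 - nadir - el = 49.7157 deg)

30.6843 degrees


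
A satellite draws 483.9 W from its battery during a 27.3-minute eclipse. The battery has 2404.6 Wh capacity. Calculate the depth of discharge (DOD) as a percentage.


E_used = P * t / 60 = 483.9 * 27.3 / 60 = 220.1745 Wh
DOD = E_used / E_total * 100 = 220.1745 / 2404.6 * 100
DOD = 9.1564 %

9.1564 %


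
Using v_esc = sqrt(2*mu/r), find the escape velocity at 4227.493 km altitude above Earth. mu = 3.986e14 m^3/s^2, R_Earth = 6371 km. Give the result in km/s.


r = 6371.0 + 4227.493 = 10598.4930 km = 1.0598493e+07 m
v_esc = sqrt(2*mu/r) = sqrt(2*3.986e14 / 1.0598493e+07)
v_esc = 8672.8450 m/s = 8.6728 km/s

8.6728 km/s


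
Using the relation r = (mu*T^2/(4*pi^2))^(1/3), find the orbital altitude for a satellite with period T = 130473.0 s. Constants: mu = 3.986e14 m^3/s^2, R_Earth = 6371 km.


T = 130473.0 s
r = (mu*T^2/(4*pi^2))^(1/3) = (3.986e14 * 130473.0^2 / (4*pi^2))^(1/3)
r = 5.5599764e+07 m = 55599.7644 km
alt = r - R_E = 55599.7644 - 6371 = 49228.7644 km

49228.7644 km


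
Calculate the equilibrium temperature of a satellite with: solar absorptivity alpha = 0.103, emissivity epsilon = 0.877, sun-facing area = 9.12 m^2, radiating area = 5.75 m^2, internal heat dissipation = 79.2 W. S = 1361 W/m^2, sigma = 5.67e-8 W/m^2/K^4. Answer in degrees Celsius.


Numerator = alpha*S*A_sun + Q_int = 0.103*1361*9.12 + 79.2 = 1357.6690 W
Denominator = eps*sigma*A_rad = 0.877*5.67e-8*5.75 = 2.8592393e-07 W/K^4
T^4 = 4.7483573e+09 K^4
T = 262.5040 K = -10.6460 C

-10.6460 degrees Celsius


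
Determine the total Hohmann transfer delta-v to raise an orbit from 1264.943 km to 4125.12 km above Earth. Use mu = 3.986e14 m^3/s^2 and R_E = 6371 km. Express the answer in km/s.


r1 = 7635.9430 km = 7.635943e+06 m
r2 = 10496.1200 km = 1.049612e+07 m
dv1 = sqrt(mu/r1)*(sqrt(2*r2/(r1+r2)) - 1) = 548.9831 m/s
dv2 = sqrt(mu/r2)*(1 - sqrt(2*r1/(r1+r2))) = 506.8842 m/s
total dv = |dv1| + |dv2| = 548.9831 + 506.8842 = 1055.8673 m/s = 1.0559 km/s

1.0559 km/s


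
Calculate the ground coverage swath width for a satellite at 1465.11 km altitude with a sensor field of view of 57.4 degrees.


FOV = 57.4 deg = 1.0018 rad
swath = 2 * alt * tan(FOV/2) = 2 * 1465.11 * tan(0.5009095)
swath = 2 * 1465.11 * 0.547484
swath = 1604.2486 km

1604.2486 km


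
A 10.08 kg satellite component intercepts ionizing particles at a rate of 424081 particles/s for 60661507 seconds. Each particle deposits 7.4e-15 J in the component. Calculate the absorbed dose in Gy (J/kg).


Total energy deposited = rate * time * E_per
  = 424081 * 60661507 * 7.4e-15 = 0.1903679 J
Dose = E_total / mass = 0.1903679 / 10.08
Dose = 0.0188857 Gy

0.0189 Gy


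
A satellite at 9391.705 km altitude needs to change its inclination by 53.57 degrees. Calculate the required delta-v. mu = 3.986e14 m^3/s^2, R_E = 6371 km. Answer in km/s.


r = 15762.7050 km = 1.5762705e+07 m
V = sqrt(mu/r) = 5028.6716 m/s
di = 53.57 deg = 0.9349729 rad
dV = 2*V*sin(di/2) = 2*5028.6716*sin(0.4674864)
dV = 4532.2798 m/s = 4.5323 km/s

4.5323 km/s


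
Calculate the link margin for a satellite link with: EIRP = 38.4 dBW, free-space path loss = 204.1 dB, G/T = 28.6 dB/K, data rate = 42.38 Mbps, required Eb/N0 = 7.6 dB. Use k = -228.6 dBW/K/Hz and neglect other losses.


C/N0 = EIRP - FSPL + G/T - k = 38.4 - 204.1 + 28.6 - (-228.6)
C/N0 = 91.5000 dB-Hz
R_b = 42.38 Mbps = 4.238e+07 bps -> 10*log10(R_b) = 76.2716 dB-Hz
Eb/N0 = C/N0 - 10*log10(R_b) = 91.5000 - 76.2716 = 15.2284 dB
Margin = Eb/N0 - Eb/N0_req = 15.2284 - 7.6 = 7.6284 dB (link closes)

7.6284 dB


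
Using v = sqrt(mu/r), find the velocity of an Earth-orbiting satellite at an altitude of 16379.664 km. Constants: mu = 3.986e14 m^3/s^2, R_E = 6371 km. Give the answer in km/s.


r = R_E + alt = 6371.0 + 16379.664 = 22750.6640 km = 2.2750664e+07 m
v = sqrt(mu/r) = sqrt(3.986e14 / 2.2750664e+07) = 4185.7338 m/s = 4.1857 km/s

4.1857 km/s


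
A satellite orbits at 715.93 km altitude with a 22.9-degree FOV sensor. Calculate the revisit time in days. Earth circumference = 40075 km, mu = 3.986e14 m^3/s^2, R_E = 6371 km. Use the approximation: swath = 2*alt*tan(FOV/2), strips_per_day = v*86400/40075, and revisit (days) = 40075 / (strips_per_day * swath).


swath = 2*715.93*tan(0.1998402) = 290.0142 km
v = sqrt(mu/r) = 7499.6255 m/s = 7.4996 km/s
strips/day = v*86400/40075 = 7.4996*86400/40075 = 16.1689
coverage/day = strips * swath = 16.1689 * 290.0142 = 4689.2029 km
revisit = 40075 / 4689.2029 = 8.5462 days

8.5462 days


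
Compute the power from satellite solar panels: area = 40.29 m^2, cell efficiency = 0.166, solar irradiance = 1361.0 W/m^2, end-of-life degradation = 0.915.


P = area * eta * S * degradation
P = 40.29 * 0.166 * 1361.0 * 0.915
P = 8328.8411 W

8328.8411 W


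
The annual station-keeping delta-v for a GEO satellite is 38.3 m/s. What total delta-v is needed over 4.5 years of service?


dV = rate * years = 38.3 * 4.5
dV = 172.3500 m/s

172.3500 m/s


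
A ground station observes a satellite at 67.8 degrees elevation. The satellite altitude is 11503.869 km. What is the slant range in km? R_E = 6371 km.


h = 11503.869 km, el = 67.8 deg
d = -R_E*sin(el) + sqrt((R_E*sin(el))^2 + 2*R_E*h + h^2)
d = -6371.0000*sin(1.1833) + sqrt((6371.0000*0.9258706)^2 + 2*6371.0000*11503.869 + 11503.869^2)
d = 11813.3144 km

11813.3144 km


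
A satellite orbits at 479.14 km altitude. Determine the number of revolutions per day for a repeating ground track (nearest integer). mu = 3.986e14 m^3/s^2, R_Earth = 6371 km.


r = 6.85014e+06 m
T = 2*pi*sqrt(r^3/mu) = 5642.3548 s = 94.0392 min
revs/day = 1440 / 94.0392 = 15.3128
Rounded: 15 revolutions per day

15 revolutions per day


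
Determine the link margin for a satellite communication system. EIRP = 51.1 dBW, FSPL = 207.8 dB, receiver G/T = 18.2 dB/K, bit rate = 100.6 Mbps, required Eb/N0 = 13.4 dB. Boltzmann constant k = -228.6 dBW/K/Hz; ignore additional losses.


C/N0 = EIRP - FSPL + G/T - k = 51.1 - 207.8 + 18.2 - (-228.6)
C/N0 = 90.1000 dB-Hz
R_b = 100.6 Mbps = 1.006e+08 bps -> 10*log10(R_b) = 80.0260 dB-Hz
Eb/N0 = C/N0 - 10*log10(R_b) = 90.1000 - 80.0260 = 10.0740 dB
Margin = Eb/N0 - Eb/N0_req = 10.0740 - 13.4 = -3.3260 dB (negative margin: link does not close)

-3.3260 dB


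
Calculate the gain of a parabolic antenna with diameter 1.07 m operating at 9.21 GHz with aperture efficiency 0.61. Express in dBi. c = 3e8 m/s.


lambda = c/f = 3e8 / 9.21e+09 = 0.03257329 m
G = eta*(pi*D/lambda)^2 = 0.61*(pi*1.07/0.03257329)^2
G = 6496.4169 (linear)
G = 10*log10(6496.4169) = 38.1267 dBi

38.1267 dBi


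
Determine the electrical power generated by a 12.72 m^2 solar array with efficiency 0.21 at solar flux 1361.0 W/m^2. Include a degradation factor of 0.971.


P = area * eta * S * degradation
P = 12.72 * 0.21 * 1361.0 * 0.971
P = 3530.0736 W

3530.0736 W


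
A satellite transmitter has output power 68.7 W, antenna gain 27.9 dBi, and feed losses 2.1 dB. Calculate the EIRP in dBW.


Pt = 68.7 W = 18.3696 dBW
EIRP = Pt_dBW + Gt - losses = 18.3696 + 27.9 - 2.1 = 44.1696 dBW

44.1696 dBW


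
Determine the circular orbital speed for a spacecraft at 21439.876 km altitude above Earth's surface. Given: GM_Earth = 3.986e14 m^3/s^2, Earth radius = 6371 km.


r = R_E + alt = 6371.0 + 21439.876 = 27810.8760 km = 2.7810876e+07 m
v = sqrt(mu/r) = sqrt(3.986e14 / 2.7810876e+07) = 3785.8318 m/s = 3.7858 km/s

3.7858 km/s


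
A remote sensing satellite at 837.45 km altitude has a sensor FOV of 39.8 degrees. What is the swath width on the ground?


FOV = 39.8 deg = 0.694641 rad
swath = 2 * alt * tan(FOV/2) = 2 * 837.45 * tan(0.3473205)
swath = 2 * 837.45 * 0.3619949
swath = 606.3053 km

606.3053 km


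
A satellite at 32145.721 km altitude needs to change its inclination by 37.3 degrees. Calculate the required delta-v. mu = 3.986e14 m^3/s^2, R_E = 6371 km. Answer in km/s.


r = 38516.7210 km = 3.8516721e+07 m
V = sqrt(mu/r) = 3216.9476 m/s
di = 37.3 deg = 0.6510078 rad
dV = 2*V*sin(di/2) = 2*3216.9476*sin(0.3255039)
dV = 2057.4714 m/s = 2.0575 km/s

2.0575 km/s


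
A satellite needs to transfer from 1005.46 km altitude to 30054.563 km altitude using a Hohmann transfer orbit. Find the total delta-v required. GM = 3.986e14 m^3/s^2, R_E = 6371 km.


r1 = 7376.4600 km = 7.37646e+06 m
r2 = 36425.5630 km = 3.6425563e+07 m
dv1 = sqrt(mu/r1)*(sqrt(2*r2/(r1+r2)) - 1) = 2129.1907 m/s
dv2 = sqrt(mu/r2)*(1 - sqrt(2*r1/(r1+r2))) = 1388.1937 m/s
total dv = |dv1| + |dv2| = 2129.1907 + 1388.1937 = 3517.3845 m/s = 3.5174 km/s

3.5174 km/s


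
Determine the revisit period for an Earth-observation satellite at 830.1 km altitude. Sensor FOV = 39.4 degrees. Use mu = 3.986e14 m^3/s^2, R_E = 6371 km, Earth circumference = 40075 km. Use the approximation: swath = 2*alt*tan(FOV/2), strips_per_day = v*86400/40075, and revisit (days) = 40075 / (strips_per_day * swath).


swath = 2*830.1*tan(0.3438299) = 594.4377 km
v = sqrt(mu/r) = 7439.9365 m/s = 7.4399 km/s
strips/day = v*86400/40075 = 7.4399*86400/40075 = 16.0402
coverage/day = strips * swath = 16.0402 * 594.4377 = 9534.8915 km
revisit = 40075 / 9534.8915 = 4.2030 days

4.2030 days


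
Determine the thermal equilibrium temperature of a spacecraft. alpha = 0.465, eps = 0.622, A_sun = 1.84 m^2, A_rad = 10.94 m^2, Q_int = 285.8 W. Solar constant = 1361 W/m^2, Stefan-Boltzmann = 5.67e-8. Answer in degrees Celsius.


Numerator = alpha*S*A_sun + Q_int = 0.465*1361*1.84 + 285.8 = 1450.2716 W
Denominator = eps*sigma*A_rad = 0.622*5.67e-8*10.94 = 3.8582536e-07 W/K^4
T^4 = 3.758881e+09 K^4
T = 247.6080 K = -25.5420 C

-25.5420 degrees Celsius


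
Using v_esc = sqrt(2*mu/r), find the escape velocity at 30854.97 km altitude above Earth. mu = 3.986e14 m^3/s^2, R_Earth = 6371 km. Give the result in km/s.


r = 6371.0 + 30854.97 = 37225.9700 km = 3.722597e+07 m
v_esc = sqrt(2*mu/r) = sqrt(2*3.986e14 / 3.722597e+07)
v_esc = 4627.6514 m/s = 4.6277 km/s

4.6277 km/s


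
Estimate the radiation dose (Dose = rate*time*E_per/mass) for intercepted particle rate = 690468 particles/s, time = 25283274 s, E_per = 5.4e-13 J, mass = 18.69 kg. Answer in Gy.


Total energy deposited = rate * time * E_per
  = 690468 * 25283274 * 5.4e-13 = 9.4269 J
Dose = E_total / mass = 9.4269 / 18.69
Dose = 0.504384 Gy

0.5044 Gy


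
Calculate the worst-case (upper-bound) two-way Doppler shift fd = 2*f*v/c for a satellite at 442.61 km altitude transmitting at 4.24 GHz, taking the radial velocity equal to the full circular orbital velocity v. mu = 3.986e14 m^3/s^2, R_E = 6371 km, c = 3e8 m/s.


r = 6.81361e+06 m
v = sqrt(mu/r) = 7648.5659 m/s (worst-case radial velocity)
f = 4.24 GHz = 4.24e+09 Hz
fd = 2*f*v/c = 2*4.24e+09*7648.5659/3.0e+08
fd = 216199.4620 Hz

216199.4620 Hz


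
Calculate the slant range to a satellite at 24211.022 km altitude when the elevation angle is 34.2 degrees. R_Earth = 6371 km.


h = 24211.022 km, el = 34.2 deg
d = -R_E*sin(el) + sqrt((R_E*sin(el))^2 + 2*R_E*h + h^2)
d = -6371.0000*sin(0.5969026) + sqrt((6371.0000*0.5620834)^2 + 2*6371.0000*24211.022 + 24211.022^2)
d = 26543.6117 km

26543.6117 km


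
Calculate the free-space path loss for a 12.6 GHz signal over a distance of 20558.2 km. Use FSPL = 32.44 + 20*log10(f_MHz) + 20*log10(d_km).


f = 12.6 GHz = 12600.0000 MHz
d = 20558.2 km
FSPL = 32.44 + 20*log10(12600.0000) + 20*log10(20558.2)
FSPL = 32.44 + 82.0074 + 86.2597
FSPL = 200.7071 dB

200.7071 dB


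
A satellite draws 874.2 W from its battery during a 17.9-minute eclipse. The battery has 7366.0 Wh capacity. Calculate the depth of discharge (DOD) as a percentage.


E_used = P * t / 60 = 874.2 * 17.9 / 60 = 260.8030 Wh
DOD = E_used / E_total * 100 = 260.8030 / 7366.0 * 100
DOD = 3.5406 %

3.5406 %


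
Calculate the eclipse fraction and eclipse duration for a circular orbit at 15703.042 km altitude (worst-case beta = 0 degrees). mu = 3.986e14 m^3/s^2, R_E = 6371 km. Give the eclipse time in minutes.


r = 22074.0420 km
T = 543.9798 min
Eclipse fraction = arcsin(R_E/r)/pi = arcsin(6371.0000/22074.0420)/pi
= arcsin(0.2886195)/pi = 0.09319627
Eclipse duration = 0.09319627 * 543.9798 = 50.6969 min

50.6969 minutes


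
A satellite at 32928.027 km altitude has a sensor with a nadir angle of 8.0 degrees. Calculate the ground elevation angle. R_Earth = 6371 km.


r = R_E + alt = 39299.0270 km
Law of sines in the satellite / Earth-center / ground-point triangle:
  sin(nadir)/R_E = sin(90 + el)/r  =>  cos(el) = (r/R_E)*sin(nadir)
cos(el) = (39299.0270 / 6371.0000) * sin(8.0 deg) = 0.8584786
el = arccos(0.8584786) = 30.8538 deg
(Earth-central angle = 90 - nadir - el = 51.1462 deg)

30.8538 degrees


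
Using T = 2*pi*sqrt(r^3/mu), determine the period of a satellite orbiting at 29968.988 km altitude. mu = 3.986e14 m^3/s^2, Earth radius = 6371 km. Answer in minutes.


r = 36339.9880 km = 3.6339988e+07 m
T = 2*pi*sqrt(r^3/mu) = 2*pi*sqrt(4.7990397e+22 / 3.986e14)
T = 68942.7163 s = 1149.0453 min

1149.0453 minutes


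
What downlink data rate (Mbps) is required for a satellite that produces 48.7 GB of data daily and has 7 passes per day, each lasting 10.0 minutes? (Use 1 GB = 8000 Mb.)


total contact time = 7 * 10.0 * 60 = 4200.0000 s
data = 48.7 GB = 389600.0000 Mb
rate = 389600.0000 / 4200.0000 = 92.7619 Mbps

92.7619 Mbps


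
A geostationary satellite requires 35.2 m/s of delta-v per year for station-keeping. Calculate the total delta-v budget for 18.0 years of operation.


dV = rate * years = 35.2 * 18.0
dV = 633.6000 m/s

633.6000 m/s


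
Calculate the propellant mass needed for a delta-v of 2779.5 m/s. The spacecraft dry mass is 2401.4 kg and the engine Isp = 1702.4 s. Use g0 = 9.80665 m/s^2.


ve = Isp * g0 = 1702.4 * 9.80665 = 16694.840960 m/s
mass ratio = exp(dv/ve) = exp(2779.5/16694.840960) = 1.18115002
m_prop = m_dry * (mr - 1) = 2401.4 * (1.18115002 - 1)
m_prop = 435.0137 kg

435.0137 kg


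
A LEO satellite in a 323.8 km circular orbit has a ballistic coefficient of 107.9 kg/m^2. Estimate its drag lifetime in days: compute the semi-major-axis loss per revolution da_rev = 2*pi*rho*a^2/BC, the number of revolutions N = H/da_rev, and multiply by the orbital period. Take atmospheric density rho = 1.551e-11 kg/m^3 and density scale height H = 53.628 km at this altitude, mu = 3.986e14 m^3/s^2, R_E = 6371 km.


a = R_E + alt = 6694.8000 km = 6.6948e+06 m
da_rev = 2*pi*rho*a^2/BC = 2*pi*1.551e-11*(6.6948e+06)^2/107.9 = 40.480460 m per revolution
N = H/da_rev = 53628.0000 m / 40.480460 m = 1324.7873 revolutions
P = 2*pi*sqrt(a^3/mu) = 5451.5203 s
lifetime = N*P = 1324.7873 * 5451.5203 = 7.222105e+06 s = 83.5892 days

83.5892 days


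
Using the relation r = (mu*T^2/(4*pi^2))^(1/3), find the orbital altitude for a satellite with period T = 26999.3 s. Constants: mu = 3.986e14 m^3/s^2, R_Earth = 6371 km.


T = 26999.3 s
r = (mu*T^2/(4*pi^2))^(1/3) = (3.986e14 * 26999.3^2 / (4*pi^2))^(1/3)
r = 1.9451847e+07 m = 19451.8475 km
alt = r - R_E = 19451.8475 - 6371 = 13080.8475 km

13080.8475 km


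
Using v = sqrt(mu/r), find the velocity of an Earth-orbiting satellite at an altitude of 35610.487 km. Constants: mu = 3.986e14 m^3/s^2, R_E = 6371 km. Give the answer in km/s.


r = R_E + alt = 6371.0 + 35610.487 = 41981.4870 km = 4.1981487e+07 m
v = sqrt(mu/r) = sqrt(3.986e14 / 4.1981487e+07) = 3081.3408 m/s = 3.0813 km/s

3.0813 km/s


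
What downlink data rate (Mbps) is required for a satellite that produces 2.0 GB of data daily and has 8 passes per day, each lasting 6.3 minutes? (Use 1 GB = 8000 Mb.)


total contact time = 8 * 6.3 * 60 = 3024.0000 s
data = 2.0 GB = 16000.0000 Mb
rate = 16000.0000 / 3024.0000 = 5.2910 Mbps

5.2910 Mbps


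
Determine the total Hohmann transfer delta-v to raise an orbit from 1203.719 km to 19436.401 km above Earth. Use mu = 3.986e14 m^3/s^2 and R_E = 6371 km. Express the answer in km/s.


r1 = 7574.7190 km = 7.574719e+06 m
r2 = 25807.4010 km = 2.5807401e+07 m
dv1 = sqrt(mu/r1)*(sqrt(2*r2/(r1+r2)) - 1) = 1766.0566 m/s
dv2 = sqrt(mu/r2)*(1 - sqrt(2*r1/(r1+r2))) = 1282.5246 m/s
total dv = |dv1| + |dv2| = 1766.0566 + 1282.5246 = 3048.5811 m/s = 3.0486 km/s

3.0486 km/s


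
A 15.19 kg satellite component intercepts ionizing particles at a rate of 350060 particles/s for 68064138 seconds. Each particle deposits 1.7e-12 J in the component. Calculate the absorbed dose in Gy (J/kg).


Total energy deposited = rate * time * E_per
  = 350060 * 68064138 * 1.7e-12 = 40.5051 J
Dose = E_total / mass = 40.5051 / 15.19
Dose = 2.6666 Gy

2.6666 Gy


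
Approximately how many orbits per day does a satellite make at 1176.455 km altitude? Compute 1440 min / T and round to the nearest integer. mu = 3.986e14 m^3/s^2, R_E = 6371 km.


r = 7.547455e+06 m
T = 2*pi*sqrt(r^3/mu) = 6525.4733 s = 108.7579 min
revs/day = 1440 / 108.7579 = 13.2404
Rounded: 13 revolutions per day

13 revolutions per day


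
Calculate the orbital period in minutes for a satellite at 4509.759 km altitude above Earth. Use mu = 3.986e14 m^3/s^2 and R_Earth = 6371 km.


r = 10880.7590 km = 1.0880759e+07 m
T = 2*pi*sqrt(r^3/mu) = 2*pi*sqrt(1.288183e+21 / 3.986e14)
T = 11295.3582 s = 188.2560 min

188.2560 minutes


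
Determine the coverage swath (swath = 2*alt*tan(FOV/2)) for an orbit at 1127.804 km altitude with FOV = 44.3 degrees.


FOV = 44.3 deg = 0.7731809 rad
swath = 2 * alt * tan(FOV/2) = 2 * 1127.804 * tan(0.3865904)
swath = 2 * 1127.804 * 0.4070748
swath = 918.2012 km

918.2012 km


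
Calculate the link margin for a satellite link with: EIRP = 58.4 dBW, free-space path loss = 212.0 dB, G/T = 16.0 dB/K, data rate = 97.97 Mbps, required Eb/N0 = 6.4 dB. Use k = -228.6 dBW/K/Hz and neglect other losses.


C/N0 = EIRP - FSPL + G/T - k = 58.4 - 212.0 + 16.0 - (-228.6)
C/N0 = 91.0000 dB-Hz
R_b = 97.97 Mbps = 9.797e+07 bps -> 10*log10(R_b) = 79.9109 dB-Hz
Eb/N0 = C/N0 - 10*log10(R_b) = 91.0000 - 79.9109 = 11.0891 dB
Margin = Eb/N0 - Eb/N0_req = 11.0891 - 6.4 = 4.6891 dB (link closes)

4.6891 dB


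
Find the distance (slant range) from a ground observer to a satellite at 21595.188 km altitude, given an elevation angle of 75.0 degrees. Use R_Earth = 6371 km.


h = 21595.188 km, el = 75.0 deg
d = -R_E*sin(el) + sqrt((R_E*sin(el))^2 + 2*R_E*h + h^2)
d = -6371.0000*sin(1.3090) + sqrt((6371.0000*0.9659258)^2 + 2*6371.0000*21595.188 + 21595.188^2)
d = 21763.6201 km

21763.6201 km


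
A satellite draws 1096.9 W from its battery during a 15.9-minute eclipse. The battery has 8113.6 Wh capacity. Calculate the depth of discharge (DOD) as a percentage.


E_used = P * t / 60 = 1096.9 * 15.9 / 60 = 290.6785 Wh
DOD = E_used / E_total * 100 = 290.6785 / 8113.6 * 100
DOD = 3.5826 %

3.5826 %


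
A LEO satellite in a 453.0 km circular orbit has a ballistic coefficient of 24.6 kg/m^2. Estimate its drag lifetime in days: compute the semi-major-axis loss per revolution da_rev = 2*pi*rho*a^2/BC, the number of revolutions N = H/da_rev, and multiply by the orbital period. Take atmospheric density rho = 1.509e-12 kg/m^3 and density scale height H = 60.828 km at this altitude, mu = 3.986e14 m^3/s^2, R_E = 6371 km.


a = R_E + alt = 6824.0000 km = 6.824e+06 m
da_rev = 2*pi*rho*a^2/BC = 2*pi*1.509e-12*(6.824e+06)^2/24.6 = 17.947834 m per revolution
N = H/da_rev = 60828.0000 m / 17.947834 m = 3389.1555 revolutions
P = 2*pi*sqrt(a^3/mu) = 5610.0890 s
lifetime = N*P = 3389.1555 * 5610.0890 = 1.9013464e+07 s = 220.0632 days

220.0632 days


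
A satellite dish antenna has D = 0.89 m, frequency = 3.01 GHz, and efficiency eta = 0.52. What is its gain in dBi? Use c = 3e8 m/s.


lambda = c/f = 3e8 / 3.01e+09 = 0.09966777 m
G = eta*(pi*D/lambda)^2 = 0.52*(pi*0.89/0.09966777)^2
G = 409.2358 (linear)
G = 10*log10(409.2358) = 26.1197 dBi

26.1197 dBi


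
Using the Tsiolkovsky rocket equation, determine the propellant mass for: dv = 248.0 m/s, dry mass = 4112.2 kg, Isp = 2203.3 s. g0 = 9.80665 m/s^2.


ve = Isp * g0 = 2203.3 * 9.80665 = 21606.991945 m/s
mass ratio = exp(dv/ve) = exp(248.0/21606.991945) = 1.01154389
m_prop = m_dry * (mr - 1) = 4112.2 * (1.01154389 - 1)
m_prop = 47.4708 kg

47.4708 kg


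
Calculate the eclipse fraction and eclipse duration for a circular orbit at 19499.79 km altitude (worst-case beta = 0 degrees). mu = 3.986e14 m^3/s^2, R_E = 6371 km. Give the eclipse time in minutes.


r = 25870.7900 km
T = 690.1993 min
Eclipse fraction = arcsin(R_E/r)/pi = arcsin(6371.0000/25870.7900)/pi
= arcsin(0.2462623)/pi = 0.07920246
Eclipse duration = 0.07920246 * 690.1993 = 54.6655 min

54.6655 minutes


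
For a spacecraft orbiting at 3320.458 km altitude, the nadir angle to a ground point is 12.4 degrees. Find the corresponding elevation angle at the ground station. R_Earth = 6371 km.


r = R_E + alt = 9691.4580 km
Law of sines in the satellite / Earth-center / ground-point triangle:
  sin(nadir)/R_E = sin(90 + el)/r  =>  cos(el) = (r/R_E)*sin(nadir)
cos(el) = (9691.4580 / 6371.0000) * sin(12.4 deg) = 0.3266518
el = arccos(0.3266518) = 70.9343 deg
(Earth-central angle = 90 - nadir - el = 6.6657 deg)

70.9343 degrees


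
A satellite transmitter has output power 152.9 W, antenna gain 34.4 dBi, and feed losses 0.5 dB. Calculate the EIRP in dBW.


Pt = 152.9 W = 21.8441 dBW
EIRP = Pt_dBW + Gt - losses = 21.8441 + 34.4 - 0.5 = 55.7441 dBW

55.7441 dBW


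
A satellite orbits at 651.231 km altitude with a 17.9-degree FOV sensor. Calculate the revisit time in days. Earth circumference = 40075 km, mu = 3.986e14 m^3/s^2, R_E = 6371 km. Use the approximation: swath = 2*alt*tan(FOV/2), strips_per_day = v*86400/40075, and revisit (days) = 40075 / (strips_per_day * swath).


swath = 2*651.231*tan(0.156207) = 205.1248 km
v = sqrt(mu/r) = 7534.0950 m/s = 7.5341 km/s
strips/day = v*86400/40075 = 7.5341*86400/40075 = 16.2432
coverage/day = strips * swath = 16.2432 * 205.1248 = 3331.8801 km
revisit = 40075 / 3331.8801 = 12.0277 days

12.0277 days


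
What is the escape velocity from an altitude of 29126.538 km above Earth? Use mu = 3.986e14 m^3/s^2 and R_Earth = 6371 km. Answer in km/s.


r = 6371.0 + 29126.538 = 35497.5380 km = 3.5497538e+07 m
v_esc = sqrt(2*mu/r) = sqrt(2*3.986e14 / 3.5497538e+07)
v_esc = 4738.9762 m/s = 4.7390 km/s

4.7390 km/s


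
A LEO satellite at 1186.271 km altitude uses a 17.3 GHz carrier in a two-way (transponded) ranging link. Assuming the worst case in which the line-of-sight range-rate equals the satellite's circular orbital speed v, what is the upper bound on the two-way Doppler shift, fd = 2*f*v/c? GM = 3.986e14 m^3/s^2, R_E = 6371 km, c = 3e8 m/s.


r = 7.557271e+06 m
v = sqrt(mu/r) = 7262.5001 m/s (worst-case radial velocity)
f = 17.3 GHz = 1.73e+10 Hz
fd = 2*f*v/c = 2*1.73e+10*7262.5001/3.0e+08
fd = 837608.3406 Hz

837608.3406 Hz


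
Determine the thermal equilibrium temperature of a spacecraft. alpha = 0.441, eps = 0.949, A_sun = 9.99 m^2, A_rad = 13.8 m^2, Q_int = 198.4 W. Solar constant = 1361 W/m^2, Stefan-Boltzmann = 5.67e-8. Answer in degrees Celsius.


Numerator = alpha*S*A_sun + Q_int = 0.441*1361*9.99 + 198.4 = 6194.4080 W
Denominator = eps*sigma*A_rad = 0.949*5.67e-8*13.8 = 7.4255454e-07 W/K^4
T^4 = 8.3420243e+09 K^4
T = 302.2163 K = 29.0663 C

29.0663 degrees Celsius


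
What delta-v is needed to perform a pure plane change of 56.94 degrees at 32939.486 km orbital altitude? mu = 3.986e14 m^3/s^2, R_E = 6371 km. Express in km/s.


r = 39310.4860 km = 3.9310486e+07 m
V = sqrt(mu/r) = 3184.3034 m/s
di = 56.94 deg = 0.9937905 rad
dV = 2*V*sin(di/2) = 2*3184.3034*sin(0.4968952)
dV = 3035.9056 m/s = 3.0359 km/s

3.0359 km/s


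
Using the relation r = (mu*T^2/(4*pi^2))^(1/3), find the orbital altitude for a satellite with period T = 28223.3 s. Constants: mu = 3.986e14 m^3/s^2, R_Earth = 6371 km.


T = 28223.3 s
r = (mu*T^2/(4*pi^2))^(1/3) = (3.986e14 * 28223.3^2 / (4*pi^2))^(1/3)
r = 2.0035386e+07 m = 20035.3860 km
alt = r - R_E = 20035.3860 - 6371 = 13664.3860 km

13664.3860 km


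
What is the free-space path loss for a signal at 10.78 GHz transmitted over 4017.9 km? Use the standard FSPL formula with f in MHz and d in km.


f = 10.78 GHz = 10780.0000 MHz
d = 4017.9 km
FSPL = 32.44 + 20*log10(10780.0000) + 20*log10(4017.9)
FSPL = 32.44 + 80.6524 + 72.0800
FSPL = 185.1724 dB

185.1724 dB


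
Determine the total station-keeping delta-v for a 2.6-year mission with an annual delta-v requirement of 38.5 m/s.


dV = rate * years = 38.5 * 2.6
dV = 100.1000 m/s

100.1000 m/s


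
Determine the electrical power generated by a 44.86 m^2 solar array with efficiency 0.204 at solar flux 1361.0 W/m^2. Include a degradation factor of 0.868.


P = area * eta * S * degradation
P = 44.86 * 0.204 * 1361.0 * 0.868
P = 10811.0353 W

10811.0353 W


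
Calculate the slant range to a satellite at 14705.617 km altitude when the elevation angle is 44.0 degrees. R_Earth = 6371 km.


h = 14705.617 km, el = 44.0 deg
d = -R_E*sin(el) + sqrt((R_E*sin(el))^2 + 2*R_E*h + h^2)
d = -6371.0000*sin(0.7679449) + sqrt((6371.0000*0.6946584)^2 + 2*6371.0000*14705.617 + 14705.617^2)
d = 16146.6597 km

16146.6597 km


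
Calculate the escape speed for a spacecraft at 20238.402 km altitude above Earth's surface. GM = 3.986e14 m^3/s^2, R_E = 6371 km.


r = 6371.0 + 20238.402 = 26609.4020 km = 2.6609402e+07 m
v_esc = sqrt(2*mu/r) = sqrt(2*3.986e14 / 2.6609402e+07)
v_esc = 5473.5122 m/s = 5.4735 km/s

5.4735 km/s


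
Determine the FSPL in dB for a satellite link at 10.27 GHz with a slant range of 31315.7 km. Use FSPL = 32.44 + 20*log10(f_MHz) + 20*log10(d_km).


f = 10.27 GHz = 10270.0000 MHz
d = 31315.7 km
FSPL = 32.44 + 20*log10(10270.0000) + 20*log10(31315.7)
FSPL = 32.44 + 80.2314 + 89.9152
FSPL = 202.5867 dB

202.5867 dB


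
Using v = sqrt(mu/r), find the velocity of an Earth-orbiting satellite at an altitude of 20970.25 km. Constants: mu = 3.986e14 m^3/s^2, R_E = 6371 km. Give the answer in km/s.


r = R_E + alt = 6371.0 + 20970.25 = 27341.2500 km = 2.734125e+07 m
v = sqrt(mu/r) = sqrt(3.986e14 / 2.734125e+07) = 3818.2070 m/s = 3.8182 km/s

3.8182 km/s


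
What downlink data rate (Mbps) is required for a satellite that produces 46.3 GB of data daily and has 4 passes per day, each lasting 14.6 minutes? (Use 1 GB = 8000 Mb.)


total contact time = 4 * 14.6 * 60 = 3504.0000 s
data = 46.3 GB = 370400.0000 Mb
rate = 370400.0000 / 3504.0000 = 105.7078 Mbps

105.7078 Mbps


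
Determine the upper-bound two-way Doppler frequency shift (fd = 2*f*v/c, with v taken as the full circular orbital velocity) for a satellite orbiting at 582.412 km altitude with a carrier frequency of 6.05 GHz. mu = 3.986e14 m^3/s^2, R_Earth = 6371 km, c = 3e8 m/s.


r = 6.953412e+06 m
v = sqrt(mu/r) = 7571.2862 m/s (worst-case radial velocity)
f = 6.05 GHz = 6.05e+09 Hz
fd = 2*f*v/c = 2*6.05e+09*7571.2862/3.0e+08
fd = 305375.2119 Hz

305375.2119 Hz


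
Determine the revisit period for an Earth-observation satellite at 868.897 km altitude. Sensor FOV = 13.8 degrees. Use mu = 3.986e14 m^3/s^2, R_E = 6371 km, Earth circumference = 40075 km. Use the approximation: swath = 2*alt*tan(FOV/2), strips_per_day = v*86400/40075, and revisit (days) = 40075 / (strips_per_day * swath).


swath = 2*868.897*tan(0.1204277) = 210.2962 km
v = sqrt(mu/r) = 7419.9752 m/s = 7.4200 km/s
strips/day = v*86400/40075 = 7.4200*86400/40075 = 15.9972
coverage/day = strips * swath = 15.9972 * 210.2962 = 3364.1399 km
revisit = 40075 / 3364.1399 = 11.9124 days

11.9124 days


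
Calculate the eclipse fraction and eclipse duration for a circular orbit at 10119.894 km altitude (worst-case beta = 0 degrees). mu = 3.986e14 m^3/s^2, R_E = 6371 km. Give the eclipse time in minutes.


r = 16490.8940 km
T = 351.2580 min
Eclipse fraction = arcsin(R_E/r)/pi = arcsin(6371.0000/16490.8940)/pi
= arcsin(0.3863344)/pi = 0.1262589
Eclipse duration = 0.1262589 * 351.2580 = 44.3495 min

44.3495 minutes


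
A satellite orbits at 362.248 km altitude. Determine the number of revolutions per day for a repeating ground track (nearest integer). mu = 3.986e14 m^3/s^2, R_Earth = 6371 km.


r = 6.733248e+06 m
T = 2*pi*sqrt(r^3/mu) = 5498.5495 s = 91.6425 min
revs/day = 1440 / 91.6425 = 15.7132
Rounded: 16 revolutions per day

16 revolutions per day


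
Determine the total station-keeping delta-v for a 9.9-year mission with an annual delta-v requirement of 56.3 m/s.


dV = rate * years = 56.3 * 9.9
dV = 557.3700 m/s

557.3700 m/s


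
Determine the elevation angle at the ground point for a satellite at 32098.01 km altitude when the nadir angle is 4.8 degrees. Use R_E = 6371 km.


r = R_E + alt = 38469.0100 km
Law of sines in the satellite / Earth-center / ground-point triangle:
  sin(nadir)/R_E = sin(90 + el)/r  =>  cos(el) = (r/R_E)*sin(nadir)
cos(el) = (38469.0100 / 6371.0000) * sin(4.8 deg) = 0.5052588
el = arccos(0.5052588) = 59.6515 deg
(Earth-central angle = 90 - nadir - el = 25.5485 deg)

59.6515 degrees


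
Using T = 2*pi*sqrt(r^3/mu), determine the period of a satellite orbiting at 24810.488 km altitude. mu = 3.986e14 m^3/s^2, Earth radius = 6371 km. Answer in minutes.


r = 31181.4880 km = 3.1181488e+07 m
T = 2*pi*sqrt(r^3/mu) = 2*pi*sqrt(3.0317299e+22 / 3.986e14)
T = 54796.9612 s = 913.2827 min

913.2827 minutes


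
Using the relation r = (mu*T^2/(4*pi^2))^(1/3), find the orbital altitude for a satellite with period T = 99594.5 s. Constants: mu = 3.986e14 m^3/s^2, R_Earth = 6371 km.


T = 99594.5 s
r = (mu*T^2/(4*pi^2))^(1/3) = (3.986e14 * 99594.5^2 / (4*pi^2))^(1/3)
r = 4.6438989e+07 m = 46438.9890 km
alt = r - R_E = 46438.9890 - 6371 = 40067.9890 km

40067.9890 km


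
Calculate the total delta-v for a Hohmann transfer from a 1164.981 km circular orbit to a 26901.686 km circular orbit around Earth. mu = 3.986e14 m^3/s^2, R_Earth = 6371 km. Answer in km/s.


r1 = 7535.9810 km = 7.535981e+06 m
r2 = 33272.6860 km = 3.3272686e+07 m
dv1 = sqrt(mu/r1)*(sqrt(2*r2/(r1+r2)) - 1) = 2014.3774 m/s
dv2 = sqrt(mu/r2)*(1 - sqrt(2*r1/(r1+r2))) = 1357.7284 m/s
total dv = |dv1| + |dv2| = 2014.3774 + 1357.7284 = 3372.1057 m/s = 3.3721 km/s

3.3721 km/s


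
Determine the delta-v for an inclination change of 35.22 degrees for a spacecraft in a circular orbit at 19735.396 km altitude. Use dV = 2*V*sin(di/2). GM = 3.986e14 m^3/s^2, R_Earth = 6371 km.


r = 26106.3960 km = 2.6106396e+07 m
V = sqrt(mu/r) = 3907.4658 m/s
di = 35.22 deg = 0.614705 rad
dV = 2*V*sin(di/2) = 2*3907.4658*sin(0.3073525)
dV = 2364.3001 m/s = 2.3643 km/s

2.3643 km/s


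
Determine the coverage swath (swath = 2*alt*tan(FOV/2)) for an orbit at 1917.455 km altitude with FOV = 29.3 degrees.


FOV = 29.3 deg = 0.5113815 rad
swath = 2 * alt * tan(FOV/2) = 2 * 1917.455 * tan(0.2556907)
swath = 2 * 1917.455 * 0.2614126
swath = 1002.4937 km

1002.4937 km


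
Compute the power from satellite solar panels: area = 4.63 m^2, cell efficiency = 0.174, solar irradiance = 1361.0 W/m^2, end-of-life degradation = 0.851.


P = area * eta * S * degradation
P = 4.63 * 0.174 * 1361.0 * 0.851
P = 933.0779 W

933.0779 W


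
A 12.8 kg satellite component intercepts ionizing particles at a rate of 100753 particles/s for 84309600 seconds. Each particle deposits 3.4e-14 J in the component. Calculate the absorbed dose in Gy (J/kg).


Total energy deposited = rate * time * E_per
  = 100753 * 84309600 * 3.4e-14 = 0.2888111 J
Dose = E_total / mass = 0.2888111 / 12.8
Dose = 0.02256337 Gy

0.0226 Gy


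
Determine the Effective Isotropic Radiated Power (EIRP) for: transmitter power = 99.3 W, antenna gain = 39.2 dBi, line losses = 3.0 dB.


Pt = 99.3 W = 19.9695 dBW
EIRP = Pt_dBW + Gt - losses = 19.9695 + 39.2 - 3.0 = 56.1695 dBW

56.1695 dBW


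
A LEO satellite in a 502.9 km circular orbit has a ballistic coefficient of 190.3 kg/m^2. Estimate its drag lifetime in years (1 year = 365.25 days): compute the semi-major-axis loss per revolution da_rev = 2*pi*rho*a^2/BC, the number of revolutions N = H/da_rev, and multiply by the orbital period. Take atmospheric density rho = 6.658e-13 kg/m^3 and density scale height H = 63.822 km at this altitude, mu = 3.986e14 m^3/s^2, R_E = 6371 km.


a = R_E + alt = 6873.9000 km = 6.8739e+06 m
da_rev = 2*pi*rho*a^2/BC = 2*pi*6.658e-13*(6.8739e+06)^2/190.3 = 1.038703 m per revolution
N = H/da_rev = 63822.0000 m / 1.038703 m = 61443.9489 revolutions
P = 2*pi*sqrt(a^3/mu) = 5671.7364 s
lifetime = N*P = 61443.9489 * 5671.7364 = 3.4849388e+08 s = 4033.4940 days
years = 4033.4940 / 365.25 = 11.0431 years

11.0431 years


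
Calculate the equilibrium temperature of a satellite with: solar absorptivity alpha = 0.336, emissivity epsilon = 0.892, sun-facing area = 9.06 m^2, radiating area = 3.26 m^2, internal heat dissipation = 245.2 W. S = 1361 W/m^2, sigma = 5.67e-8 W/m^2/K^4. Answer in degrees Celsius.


Numerator = alpha*S*A_sun + Q_int = 0.336*1361*9.06 + 245.2 = 4388.3018 W
Denominator = eps*sigma*A_rad = 0.892*5.67e-8*3.26 = 1.6487906e-07 W/K^4
T^4 = 2.6615276e+10 K^4
T = 403.9083 K = 130.7583 C

130.7583 degrees Celsius


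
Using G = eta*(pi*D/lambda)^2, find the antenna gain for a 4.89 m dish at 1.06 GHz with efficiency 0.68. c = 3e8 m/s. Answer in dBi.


lambda = c/f = 3e8 / 1.06e+09 = 0.2830189 m
G = eta*(pi*D/lambda)^2 = 0.68*(pi*4.89/0.2830189)^2
G = 2003.5288 (linear)
G = 10*log10(2003.5288) = 33.0180 dBi

33.0180 dBi


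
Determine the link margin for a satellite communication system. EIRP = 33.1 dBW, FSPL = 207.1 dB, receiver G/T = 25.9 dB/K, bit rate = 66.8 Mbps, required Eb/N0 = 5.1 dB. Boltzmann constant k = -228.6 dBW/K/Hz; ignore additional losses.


C/N0 = EIRP - FSPL + G/T - k = 33.1 - 207.1 + 25.9 - (-228.6)
C/N0 = 80.5000 dB-Hz
R_b = 66.8 Mbps = 6.68e+07 bps -> 10*log10(R_b) = 78.2478 dB-Hz
Eb/N0 = C/N0 - 10*log10(R_b) = 80.5000 - 78.2478 = 2.2522 dB
Margin = Eb/N0 - Eb/N0_req = 2.2522 - 5.1 = -2.8478 dB (negative margin: link does not close)

-2.8478 dB


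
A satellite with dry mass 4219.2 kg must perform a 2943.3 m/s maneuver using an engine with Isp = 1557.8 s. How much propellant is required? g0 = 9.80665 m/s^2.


ve = Isp * g0 = 1557.8 * 9.80665 = 15276.799370 m/s
mass ratio = exp(dv/ve) = exp(2943.3/15276.799370) = 1.21247618
m_prop = m_dry * (mr - 1) = 4219.2 * (1.21247618 - 1)
m_prop = 896.4795 kg

896.4795 kg


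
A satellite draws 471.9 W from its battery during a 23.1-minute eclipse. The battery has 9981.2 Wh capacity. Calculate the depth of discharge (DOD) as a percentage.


E_used = P * t / 60 = 471.9 * 23.1 / 60 = 181.6815 Wh
DOD = E_used / E_total * 100 = 181.6815 / 9981.2 * 100
DOD = 1.8202 %

1.8202 %


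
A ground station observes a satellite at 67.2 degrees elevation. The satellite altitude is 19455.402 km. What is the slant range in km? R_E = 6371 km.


h = 19455.402 km, el = 67.2 deg
d = -R_E*sin(el) + sqrt((R_E*sin(el))^2 + 2*R_E*h + h^2)
d = -6371.0000*sin(1.1729) + sqrt((6371.0000*0.9218632)^2 + 2*6371.0000*19455.402 + 19455.402^2)
d = 19834.9362 km

19834.9362 km


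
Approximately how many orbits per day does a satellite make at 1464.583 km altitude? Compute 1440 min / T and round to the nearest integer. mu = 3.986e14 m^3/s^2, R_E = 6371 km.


r = 7.835583e+06 m
T = 2*pi*sqrt(r^3/mu) = 6902.6872 s = 115.0448 min
revs/day = 1440 / 115.0448 = 12.5169
Rounded: 13 revolutions per day

13 revolutions per day


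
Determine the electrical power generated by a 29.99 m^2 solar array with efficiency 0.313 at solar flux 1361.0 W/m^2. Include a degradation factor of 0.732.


P = area * eta * S * degradation
P = 29.99 * 0.313 * 1361.0 * 0.732
P = 9351.6880 W

9351.6880 W


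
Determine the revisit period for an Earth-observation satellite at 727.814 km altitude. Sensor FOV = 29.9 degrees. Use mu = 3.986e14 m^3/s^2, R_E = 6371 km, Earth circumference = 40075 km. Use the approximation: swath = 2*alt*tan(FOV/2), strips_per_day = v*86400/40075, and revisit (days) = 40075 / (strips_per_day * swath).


swath = 2*727.814*tan(0.2609267) = 388.6732 km
v = sqrt(mu/r) = 7493.3453 m/s = 7.4933 km/s
strips/day = v*86400/40075 = 7.4933*86400/40075 = 16.1553
coverage/day = strips * swath = 16.1553 * 388.6732 = 6279.1454 km
revisit = 40075 / 6279.1454 = 6.3822 days

6.3822 days
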